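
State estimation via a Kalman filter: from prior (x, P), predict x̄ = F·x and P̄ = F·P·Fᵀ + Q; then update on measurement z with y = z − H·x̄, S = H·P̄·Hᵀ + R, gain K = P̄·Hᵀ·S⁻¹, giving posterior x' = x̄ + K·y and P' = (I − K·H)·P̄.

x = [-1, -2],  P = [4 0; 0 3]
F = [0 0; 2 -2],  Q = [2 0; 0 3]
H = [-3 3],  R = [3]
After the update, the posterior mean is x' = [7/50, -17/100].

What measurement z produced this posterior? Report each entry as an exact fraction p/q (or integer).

z = [-1]

x̄ = F·x = [0, 2]
P̄ = F·P·Fᵀ + Q = [2 0; 0 31]
S = H·P̄·Hᵀ + R = [300]
K = P̄·Hᵀ·S⁻¹ = [-1/50; 31/100]
x' − x̄ = [7/50, -217/100] = K·y
y = (KᵀK)⁻¹·Kᵀ·(x' − x̄) = [-7]
z = y + H·x̄ = [-7] + [6] = [-1]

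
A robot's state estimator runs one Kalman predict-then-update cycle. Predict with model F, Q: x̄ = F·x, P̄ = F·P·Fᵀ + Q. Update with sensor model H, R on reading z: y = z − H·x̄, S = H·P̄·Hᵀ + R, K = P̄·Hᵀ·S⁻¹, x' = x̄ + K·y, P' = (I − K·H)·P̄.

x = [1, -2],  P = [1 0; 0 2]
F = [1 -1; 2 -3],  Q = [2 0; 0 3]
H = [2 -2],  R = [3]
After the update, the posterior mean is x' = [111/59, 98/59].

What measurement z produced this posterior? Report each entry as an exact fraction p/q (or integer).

x̄ = F·x = [3, 8]
P̄ = F·P·Fᵀ + Q = [5 8; 8 25]
S = H·P̄·Hᵀ + R = [59]
K = P̄·Hᵀ·S⁻¹ = [-6/59; -34/59]
x' − x̄ = [-66/59, -374/59] = K·y
y = (KᵀK)⁻¹·Kᵀ·(x' − x̄) = [11]
z = y + H·x̄ = [11] + [-10] = [1]

z = [1]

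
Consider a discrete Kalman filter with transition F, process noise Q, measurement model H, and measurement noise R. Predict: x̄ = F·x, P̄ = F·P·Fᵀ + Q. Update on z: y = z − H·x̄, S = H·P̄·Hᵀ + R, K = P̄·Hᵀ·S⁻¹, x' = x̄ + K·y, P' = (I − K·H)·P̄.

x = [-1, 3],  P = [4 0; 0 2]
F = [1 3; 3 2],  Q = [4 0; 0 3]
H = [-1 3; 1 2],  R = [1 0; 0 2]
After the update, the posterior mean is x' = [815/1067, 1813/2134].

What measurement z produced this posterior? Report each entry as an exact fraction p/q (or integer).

x̄ = F·x = [8, 3]
P̄ = F·P·Fᵀ + Q = [26 24; 24 47]
S = H·P̄·Hᵀ + R = [306 280; 280 312]
K = P̄·Hᵀ·S⁻¹ = [-398/1067 2441/4268; 433/2134 837/4268]
x' − x̄ = [-7721/1067, -4589/2134] = K·y
y = (KᵀK)⁻¹·Kᵀ·(x' − x̄) = [1, -12]
z = y + H·x̄ = [1, -12] + [1, 14] = [2, 2]

z = [2, 2]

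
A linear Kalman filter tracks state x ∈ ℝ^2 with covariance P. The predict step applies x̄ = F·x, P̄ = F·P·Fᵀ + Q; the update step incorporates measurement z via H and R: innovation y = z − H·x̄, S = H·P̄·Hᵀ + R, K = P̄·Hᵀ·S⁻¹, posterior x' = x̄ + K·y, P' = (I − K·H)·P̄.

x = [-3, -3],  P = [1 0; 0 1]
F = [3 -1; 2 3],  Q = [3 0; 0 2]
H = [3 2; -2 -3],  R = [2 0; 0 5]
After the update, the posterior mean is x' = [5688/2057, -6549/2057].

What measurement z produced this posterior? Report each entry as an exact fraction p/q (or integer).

z = [2, 3]

x̄ = F·x = [-6, -15]
P̄ = F·P·Fᵀ + Q = [13 3; 3 15]
S = H·P̄·Hᵀ + R = [215 -207; -207 228]
K = P̄·Hᵀ·S⁻¹ = [1005/2057 1790/6171; -555/2057 -964/2057]
x' − x̄ = [18030/2057, 24306/2057] = K·y
y = (KᵀK)⁻¹·Kᵀ·(x' − x̄) = [50, -54]
z = y + H·x̄ = [50, -54] + [-48, 57] = [2, 3]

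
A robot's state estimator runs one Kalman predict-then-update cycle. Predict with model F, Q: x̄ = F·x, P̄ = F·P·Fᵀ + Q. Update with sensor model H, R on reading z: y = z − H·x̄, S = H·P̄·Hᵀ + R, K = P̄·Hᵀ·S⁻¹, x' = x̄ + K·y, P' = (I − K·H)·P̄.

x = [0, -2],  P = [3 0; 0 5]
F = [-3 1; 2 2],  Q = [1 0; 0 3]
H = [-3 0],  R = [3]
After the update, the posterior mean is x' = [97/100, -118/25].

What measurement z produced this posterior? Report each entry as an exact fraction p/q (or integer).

x̄ = F·x = [-2, -4]
P̄ = F·P·Fᵀ + Q = [33 -8; -8 35]
S = H·P̄·Hᵀ + R = [300]
K = P̄·Hᵀ·S⁻¹ = [-33/100; 2/25]
x' − x̄ = [297/100, -18/25] = K·y
y = (KᵀK)⁻¹·Kᵀ·(x' − x̄) = [-9]
z = y + H·x̄ = [-9] + [6] = [-3]

z = [-3]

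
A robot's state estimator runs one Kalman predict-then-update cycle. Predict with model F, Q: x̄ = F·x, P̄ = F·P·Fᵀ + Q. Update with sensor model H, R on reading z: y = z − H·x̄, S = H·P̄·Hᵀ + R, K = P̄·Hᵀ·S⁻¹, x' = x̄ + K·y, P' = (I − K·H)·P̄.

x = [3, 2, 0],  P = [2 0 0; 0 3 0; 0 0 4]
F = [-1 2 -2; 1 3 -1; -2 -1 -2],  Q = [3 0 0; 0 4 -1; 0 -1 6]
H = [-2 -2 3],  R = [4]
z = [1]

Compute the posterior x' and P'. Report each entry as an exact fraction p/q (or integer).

x' = [-2563/677, -207/677, -1681/677]
P' = [17157/677 6168/677 15454/677; 6168/677 5449/677 7558/677; 15454/677 7558/677 15452/677]

x̄ = F·x = [1, 9, -8]
P̄ = F·P·Fᵀ + Q = [33 24 14; 24 37 -6; 14 -6 33]
y = z − H·x̄ = [45]
S = H·P̄·Hᵀ + R = [677]
K = P̄·Hᵀ·S⁻¹ = [-72/677; -140/677; 83/677]
x' = x̄ + K·y = [-2563/677, -207/677, -1681/677]
P' = (I − K·H)·P̄ = [17157/677 6168/677 15454/677; 6168/677 5449/677 7558/677; 15454/677 7558/677 15452/677]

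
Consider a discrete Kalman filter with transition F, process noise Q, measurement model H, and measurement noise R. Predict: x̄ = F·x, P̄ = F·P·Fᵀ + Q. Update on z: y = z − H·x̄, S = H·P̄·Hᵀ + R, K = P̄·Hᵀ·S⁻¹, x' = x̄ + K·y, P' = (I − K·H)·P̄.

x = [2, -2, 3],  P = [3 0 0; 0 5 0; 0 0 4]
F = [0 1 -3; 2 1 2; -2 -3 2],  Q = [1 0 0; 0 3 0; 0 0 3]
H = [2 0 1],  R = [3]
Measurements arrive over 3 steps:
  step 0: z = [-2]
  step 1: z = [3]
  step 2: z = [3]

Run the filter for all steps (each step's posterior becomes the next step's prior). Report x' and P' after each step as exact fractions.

step 0: x̄ = F·x = [-11, 8, 8]
step 0: P̄ = F·P·Fᵀ + Q = [42 -19 -39; -19 36 -11; -39 -11 76]
step 0: y = z − H·x̄ = [12]
step 0: S = H·P̄·Hᵀ + R = [91]
step 0: K = P̄·Hᵀ·S⁻¹ = [45/91; -7/13; -2/91]
step 0: x' = x̄ + K·y = [-461/91, 20/13, 704/91]
step 0: P' = (I − K·H)·P̄ = [1797/91 68/13 -3459/91; 68/13 125/13 -157/13; -3459/91 -157/13 6912/91]
step 1: x̄ = F·x = [-1972/91, 626/91, 1910/91]
step 1: P̄ = F·P·Fᵀ + Q = [69768/91 -17792/91 -77892/91; -17792/91 5820/91 18423/91; -77892/91 18423/91 89556/91]
step 1: y = z − H·x̄ = [2307/91]
step 1: S = H·P̄·Hᵀ + R = [57333/91]
step 1: K = P̄·Hᵀ·S⁻¹ = [20548/19111; -17161/57333; -22076/19111]
step 1: x' = x̄ + K·y = [106784/19111, -13553/19111, -158542/19111]
step 1: P' = (I − K·H)·P̄ = [732696/19111 138476/19111 -1403748/19111; 138476/19111 430529/57333 -294113/19111; -1403748/19111 -294113/19111 2741268/19111]
step 2: x̄ = F·x = [462073/19111, -117069/19111, -489993/19111]
step 2: P̄ = F·P·Fᵀ + Q = [79796132/57333 -21931636/57333 -28812820/19111; -21931636/57333 6732500/57333 7672403/19111; -28812820/19111 7672403/19111 31665828/19111]
step 2: y = z − H·x̄ = [-376820/19111]
step 2: S = H·P̄·Hᵀ + R = [68600171/57333]
step 2: K = P̄·Hᵀ·S⁻¹ = [73153804/68600171; -20846063/68600171; -77879436/68600171]
step 2: x' = x̄ + K·y = [216235173/68600171, -9195749/68600171, -223278453/68600171]
step 2: P' = (I − K·H)·P̄ = [2137499532/68600171 356772312/68600171 -4055537652/68600171; 356772312/68600171 476031407/68600171 -776082813/68600171; -4055537652/68600171 -776082813/68600171 7877436996/68600171]

step 0: x' = [-461/91, 20/13, 704/91], P' = [1797/91 68/13 -3459/91; 68/13 125/13 -157/13; -3459/91 -157/13 6912/91]
step 1: x' = [106784/19111, -13553/19111, -158542/19111], P' = [732696/19111 138476/19111 -1403748/19111; 138476/19111 430529/57333 -294113/19111; -1403748/19111 -294113/19111 2741268/19111]
step 2: x' = [216235173/68600171, -9195749/68600171, -223278453/68600171], P' = [2137499532/68600171 356772312/68600171 -4055537652/68600171; 356772312/68600171 476031407/68600171 -776082813/68600171; -4055537652/68600171 -776082813/68600171 7877436996/68600171]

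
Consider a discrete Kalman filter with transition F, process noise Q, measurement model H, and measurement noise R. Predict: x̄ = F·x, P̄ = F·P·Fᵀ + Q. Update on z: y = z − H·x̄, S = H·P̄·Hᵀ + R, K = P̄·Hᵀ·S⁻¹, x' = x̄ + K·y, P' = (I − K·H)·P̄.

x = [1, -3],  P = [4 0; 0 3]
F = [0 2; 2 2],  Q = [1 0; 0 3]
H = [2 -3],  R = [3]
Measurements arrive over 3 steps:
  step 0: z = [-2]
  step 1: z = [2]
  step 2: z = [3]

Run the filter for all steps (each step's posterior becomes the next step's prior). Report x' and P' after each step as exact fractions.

step 0: x̄ = F·x = [-6, -4]
step 0: P̄ = F·P·Fᵀ + Q = [13 12; 12 31]
step 0: y = z − H·x̄ = [-2]
step 0: S = H·P̄·Hᵀ + R = [190]
step 0: K = P̄·Hᵀ·S⁻¹ = [-1/19; -69/190]
step 0: x' = x̄ + K·y = [-112/19, -311/95]
step 0: P' = (I − K·H)·P̄ = [237/19 159/19; 159/19 1129/190]
step 1: x̄ = F·x = [-622/95, -1742/95]
step 1: P̄ = F·P·Fᵀ + Q = [2353/95 5438/95; 5438/95 13643/95]
step 1: y = z − H·x̄ = [-3792/95]
step 1: S = H·P̄·Hᵀ + R = [67228/95]
step 1: K = P̄·Hᵀ·S⁻¹ = [-2902/16807; -30053/67228]
step 1: x' = x̄ + K·y = [5794/16807, -8290/16807]
step 1: P' = (I − K·H)·P̄ = [61689/16807 44028/16807; 44028/16807 147461/67228]
step 2: x̄ = F·x = [-16580/16807, -4992/16807]
step 2: P̄ = F·P·Fᵀ + Q = [164268/16807 323573/16807; 323573/16807 796862/16807]
step 2: y = z − H·x̄ = [68605/16807]
step 2: S = H·P̄·Hᵀ + R = [3996375/16807]
step 2: K = P̄·Hᵀ·S⁻¹ = [-214061/1332125; -348688/799275]
step 2: x' = x̄ + K·y = [-437583/266425, -332144/159855]
step 2: P' = (I − K·H)·P̄ = [4840791/1332125 688251/266425; 688251/266425 345038/159855]

step 0: x' = [-112/19, -311/95], P' = [237/19 159/19; 159/19 1129/190]
step 1: x' = [5794/16807, -8290/16807], P' = [61689/16807 44028/16807; 44028/16807 147461/67228]
step 2: x' = [-437583/266425, -332144/159855], P' = [4840791/1332125 688251/266425; 688251/266425 345038/159855]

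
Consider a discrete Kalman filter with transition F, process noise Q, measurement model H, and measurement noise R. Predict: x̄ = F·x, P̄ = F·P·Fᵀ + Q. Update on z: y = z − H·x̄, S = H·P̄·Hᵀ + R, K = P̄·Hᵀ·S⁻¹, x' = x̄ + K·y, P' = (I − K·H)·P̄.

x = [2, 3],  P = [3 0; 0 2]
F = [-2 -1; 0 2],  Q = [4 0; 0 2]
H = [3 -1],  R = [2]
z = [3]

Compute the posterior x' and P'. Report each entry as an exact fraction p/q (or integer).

x̄ = F·x = [-7, 6]
P̄ = F·P·Fᵀ + Q = [18 -4; -4 10]
y = z − H·x̄ = [30]
S = H·P̄·Hᵀ + R = [198]
K = P̄·Hᵀ·S⁻¹ = [29/99; -1/9]
x' = x̄ + K·y = [59/33, 8/3]
P' = (I − K·H)·P̄ = [100/99 22/9; 22/9 68/9]

x' = [59/33, 8/3]
P' = [100/99 22/9; 22/9 68/9]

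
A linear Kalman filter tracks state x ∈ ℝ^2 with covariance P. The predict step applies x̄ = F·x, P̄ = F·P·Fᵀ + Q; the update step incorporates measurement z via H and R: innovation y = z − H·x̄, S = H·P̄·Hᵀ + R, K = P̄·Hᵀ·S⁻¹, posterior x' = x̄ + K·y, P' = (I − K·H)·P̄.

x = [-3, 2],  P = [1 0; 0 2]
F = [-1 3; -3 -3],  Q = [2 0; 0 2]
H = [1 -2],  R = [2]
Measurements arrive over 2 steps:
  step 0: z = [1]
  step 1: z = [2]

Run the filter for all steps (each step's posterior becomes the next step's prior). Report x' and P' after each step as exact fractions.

step 0: x' = [1689/199, 743/199], P' = [1578/199 738/199; 738/199 442/199]
step 1: x' = [-13291/7203, -10418/5145], P' = [35467/7203 2470/1029; 2470/1029 1226/735]

step 0: x̄ = F·x = [9, 3]
step 0: P̄ = F·P·Fᵀ + Q = [21 -15; -15 29]
step 0: y = z − H·x̄ = [-2]
step 0: S = H·P̄·Hᵀ + R = [199]
step 0: K = P̄·Hᵀ·S⁻¹ = [51/199; -73/199]
step 0: x' = x̄ + K·y = [1689/199, 743/199]
step 0: P' = (I − K·H)·P̄ = [1578/199 738/199; 738/199 442/199]
step 1: x̄ = F·x = [540/199, -7296/199]
step 1: P̄ = F·P·Fᵀ + Q = [1526/199 -3672/199; -3672/199 31862/199]
step 1: y = z − H·x̄ = [-14734/199]
step 1: S = H·P̄·Hᵀ + R = [144060/199]
step 1: K = P̄·Hᵀ·S⁻¹ = [887/14406; -2407/5145]
step 1: x' = x̄ + K·y = [-13291/7203, -10418/5145]
step 1: P' = (I − K·H)·P̄ = [35467/7203 2470/1029; 2470/1029 1226/735]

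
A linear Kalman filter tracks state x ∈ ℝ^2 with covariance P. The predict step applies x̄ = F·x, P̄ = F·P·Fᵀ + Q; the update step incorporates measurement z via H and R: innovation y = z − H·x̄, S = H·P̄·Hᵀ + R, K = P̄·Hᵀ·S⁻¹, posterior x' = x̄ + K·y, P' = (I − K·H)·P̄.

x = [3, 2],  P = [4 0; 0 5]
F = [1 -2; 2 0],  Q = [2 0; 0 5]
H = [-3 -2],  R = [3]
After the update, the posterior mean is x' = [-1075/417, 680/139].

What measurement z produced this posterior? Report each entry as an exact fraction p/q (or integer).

z = [-2]

x̄ = F·x = [-1, 6]
P̄ = F·P·Fᵀ + Q = [26 8; 8 21]
S = H·P̄·Hᵀ + R = [417]
K = P̄·Hᵀ·S⁻¹ = [-94/417; -22/139]
x' − x̄ = [-658/417, -154/139] = K·y
y = (KᵀK)⁻¹·Kᵀ·(x' − x̄) = [7]
z = y + H·x̄ = [7] + [-9] = [-2]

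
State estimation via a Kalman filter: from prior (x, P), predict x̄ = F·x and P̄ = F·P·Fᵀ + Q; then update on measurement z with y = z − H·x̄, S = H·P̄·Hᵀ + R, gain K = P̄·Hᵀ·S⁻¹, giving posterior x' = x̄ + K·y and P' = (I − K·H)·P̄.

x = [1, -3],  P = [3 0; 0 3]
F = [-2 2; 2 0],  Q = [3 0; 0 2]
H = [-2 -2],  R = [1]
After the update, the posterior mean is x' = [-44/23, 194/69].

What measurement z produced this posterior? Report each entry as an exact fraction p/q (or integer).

z = [-2]

x̄ = F·x = [-8, 2]
P̄ = F·P·Fᵀ + Q = [27 -12; -12 14]
S = H·P̄·Hᵀ + R = [69]
K = P̄·Hᵀ·S⁻¹ = [-10/23; -4/69]
x' − x̄ = [140/23, 56/69] = K·y
y = (KᵀK)⁻¹·Kᵀ·(x' − x̄) = [-14]
z = y + H·x̄ = [-14] + [12] = [-2]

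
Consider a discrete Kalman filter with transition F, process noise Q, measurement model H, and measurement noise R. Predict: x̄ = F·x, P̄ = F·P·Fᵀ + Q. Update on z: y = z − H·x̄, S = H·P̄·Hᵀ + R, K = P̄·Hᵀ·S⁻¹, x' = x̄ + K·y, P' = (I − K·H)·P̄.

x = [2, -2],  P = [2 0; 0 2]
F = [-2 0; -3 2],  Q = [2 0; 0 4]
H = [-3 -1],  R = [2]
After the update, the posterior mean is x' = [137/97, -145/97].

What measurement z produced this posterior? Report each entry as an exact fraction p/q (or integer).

z = [-3]

x̄ = F·x = [-4, -10]
P̄ = F·P·Fᵀ + Q = [10 12; 12 30]
S = H·P̄·Hᵀ + R = [194]
K = P̄·Hᵀ·S⁻¹ = [-21/97; -33/97]
x' − x̄ = [525/97, 825/97] = K·y
y = (KᵀK)⁻¹·Kᵀ·(x' − x̄) = [-25]
z = y + H·x̄ = [-25] + [22] = [-3]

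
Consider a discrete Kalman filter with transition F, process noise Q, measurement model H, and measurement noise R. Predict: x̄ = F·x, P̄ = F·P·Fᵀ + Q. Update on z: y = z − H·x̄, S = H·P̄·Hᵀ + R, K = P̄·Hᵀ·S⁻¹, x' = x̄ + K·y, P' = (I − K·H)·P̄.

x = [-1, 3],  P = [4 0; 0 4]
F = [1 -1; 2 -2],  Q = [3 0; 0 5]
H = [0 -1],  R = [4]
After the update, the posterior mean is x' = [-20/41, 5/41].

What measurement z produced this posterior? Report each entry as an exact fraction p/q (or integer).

z = [-1]

x̄ = F·x = [-4, -8]
P̄ = F·P·Fᵀ + Q = [11 16; 16 37]
S = H·P̄·Hᵀ + R = [41]
K = P̄·Hᵀ·S⁻¹ = [-16/41; -37/41]
x' − x̄ = [144/41, 333/41] = K·y
y = (KᵀK)⁻¹·Kᵀ·(x' − x̄) = [-9]
z = y + H·x̄ = [-9] + [8] = [-1]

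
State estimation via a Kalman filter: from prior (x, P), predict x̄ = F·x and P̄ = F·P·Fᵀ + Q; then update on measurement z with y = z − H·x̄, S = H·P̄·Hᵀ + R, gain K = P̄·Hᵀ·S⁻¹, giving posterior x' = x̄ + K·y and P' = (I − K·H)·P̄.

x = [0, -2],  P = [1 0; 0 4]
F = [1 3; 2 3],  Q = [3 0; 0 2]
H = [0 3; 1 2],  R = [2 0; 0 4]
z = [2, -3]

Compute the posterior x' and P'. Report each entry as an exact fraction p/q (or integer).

x' = [-2511/1091, 429/1091]
P' = [2676/1091 -160/1091; -160/1091 202/1091]

x̄ = F·x = [-6, -6]
P̄ = F·P·Fᵀ + Q = [40 38; 38 42]
y = z − H·x̄ = [20, 15]
S = H·P̄·Hᵀ + R = [380 366; 366 364]
K = P̄·Hᵀ·S⁻¹ = [-240/1091 589/1091; 303/1091 61/1091]
x' = x̄ + K·y = [-2511/1091, 429/1091]
P' = (I − K·H)·P̄ = [2676/1091 -160/1091; -160/1091 202/1091]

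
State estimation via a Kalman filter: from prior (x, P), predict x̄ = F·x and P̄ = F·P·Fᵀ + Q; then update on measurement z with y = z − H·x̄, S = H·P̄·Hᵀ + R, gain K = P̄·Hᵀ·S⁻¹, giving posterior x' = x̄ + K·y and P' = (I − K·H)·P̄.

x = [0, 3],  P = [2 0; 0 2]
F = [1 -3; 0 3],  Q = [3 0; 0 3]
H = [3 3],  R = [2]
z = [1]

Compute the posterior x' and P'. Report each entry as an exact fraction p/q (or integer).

x̄ = F·x = [-9, 9]
P̄ = F·P·Fᵀ + Q = [23 -18; -18 21]
y = z − H·x̄ = [1]
S = H·P̄·Hᵀ + R = [74]
K = P̄·Hᵀ·S⁻¹ = [15/74; 9/74]
x' = x̄ + K·y = [-651/74, 675/74]
P' = (I − K·H)·P̄ = [1477/74 -1467/74; -1467/74 1473/74]

x' = [-651/74, 675/74]
P' = [1477/74 -1467/74; -1467/74 1473/74]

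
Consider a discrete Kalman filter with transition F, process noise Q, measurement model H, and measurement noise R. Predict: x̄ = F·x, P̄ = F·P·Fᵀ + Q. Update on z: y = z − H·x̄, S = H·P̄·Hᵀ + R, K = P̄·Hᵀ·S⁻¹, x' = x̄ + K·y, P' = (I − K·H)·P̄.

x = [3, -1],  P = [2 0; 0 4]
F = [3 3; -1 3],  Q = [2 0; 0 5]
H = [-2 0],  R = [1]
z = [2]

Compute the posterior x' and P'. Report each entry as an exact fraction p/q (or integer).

x' = [-218/225, -146/15]
P' = [56/225 2/15; 2/15 27]

x̄ = F·x = [6, -6]
P̄ = F·P·Fᵀ + Q = [56 30; 30 43]
y = z − H·x̄ = [14]
S = H·P̄·Hᵀ + R = [225]
K = P̄·Hᵀ·S⁻¹ = [-112/225; -4/15]
x' = x̄ + K·y = [-218/225, -146/15]
P' = (I − K·H)·P̄ = [56/225 2/15; 2/15 27]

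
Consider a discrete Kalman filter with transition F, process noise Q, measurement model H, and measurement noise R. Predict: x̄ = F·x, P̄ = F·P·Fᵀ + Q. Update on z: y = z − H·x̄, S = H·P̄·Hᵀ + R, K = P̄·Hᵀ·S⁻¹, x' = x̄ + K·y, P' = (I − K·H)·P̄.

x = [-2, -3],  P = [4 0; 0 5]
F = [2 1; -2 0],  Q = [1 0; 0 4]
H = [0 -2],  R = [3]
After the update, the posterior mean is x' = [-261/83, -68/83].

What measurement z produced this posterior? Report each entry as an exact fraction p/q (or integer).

z = [2]

x̄ = F·x = [-7, 4]
P̄ = F·P·Fᵀ + Q = [22 -16; -16 20]
S = H·P̄·Hᵀ + R = [83]
K = P̄·Hᵀ·S⁻¹ = [32/83; -40/83]
x' − x̄ = [320/83, -400/83] = K·y
y = (KᵀK)⁻¹·Kᵀ·(x' − x̄) = [10]
z = y + H·x̄ = [10] + [-8] = [2]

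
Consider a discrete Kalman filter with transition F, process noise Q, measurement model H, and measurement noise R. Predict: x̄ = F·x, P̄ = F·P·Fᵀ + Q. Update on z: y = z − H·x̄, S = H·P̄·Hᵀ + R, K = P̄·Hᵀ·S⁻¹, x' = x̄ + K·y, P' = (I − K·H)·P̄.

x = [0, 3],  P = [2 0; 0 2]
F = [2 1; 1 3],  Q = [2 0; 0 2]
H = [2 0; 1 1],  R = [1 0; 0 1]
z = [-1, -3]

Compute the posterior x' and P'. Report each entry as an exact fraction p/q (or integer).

x' = [-47/69, -1333/759]
P' = [16/69 -14/69; -14/69 842/759]

x̄ = F·x = [3, 9]
P̄ = F·P·Fᵀ + Q = [12 10; 10 22]
y = z − H·x̄ = [-7, -15]
S = H·P̄·Hᵀ + R = [49 44; 44 55]
K = P̄·Hᵀ·S⁻¹ = [32/69 2/69; -28/69 688/759]
x' = x̄ + K·y = [-47/69, -1333/759]
P' = (I − K·H)·P̄ = [16/69 -14/69; -14/69 842/759]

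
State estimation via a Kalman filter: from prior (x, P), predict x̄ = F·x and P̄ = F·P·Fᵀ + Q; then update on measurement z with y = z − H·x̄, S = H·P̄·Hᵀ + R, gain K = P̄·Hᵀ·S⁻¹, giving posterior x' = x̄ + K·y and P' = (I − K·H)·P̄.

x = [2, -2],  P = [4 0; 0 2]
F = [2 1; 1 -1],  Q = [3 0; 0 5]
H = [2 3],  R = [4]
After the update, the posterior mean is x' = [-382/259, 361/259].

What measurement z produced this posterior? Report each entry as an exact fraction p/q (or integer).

z = [1]

x̄ = F·x = [2, 4]
P̄ = F·P·Fᵀ + Q = [21 6; 6 11]
S = H·P̄·Hᵀ + R = [259]
K = P̄·Hᵀ·S⁻¹ = [60/259; 45/259]
x' − x̄ = [-900/259, -675/259] = K·y
y = (KᵀK)⁻¹·Kᵀ·(x' − x̄) = [-15]
z = y + H·x̄ = [-15] + [16] = [1]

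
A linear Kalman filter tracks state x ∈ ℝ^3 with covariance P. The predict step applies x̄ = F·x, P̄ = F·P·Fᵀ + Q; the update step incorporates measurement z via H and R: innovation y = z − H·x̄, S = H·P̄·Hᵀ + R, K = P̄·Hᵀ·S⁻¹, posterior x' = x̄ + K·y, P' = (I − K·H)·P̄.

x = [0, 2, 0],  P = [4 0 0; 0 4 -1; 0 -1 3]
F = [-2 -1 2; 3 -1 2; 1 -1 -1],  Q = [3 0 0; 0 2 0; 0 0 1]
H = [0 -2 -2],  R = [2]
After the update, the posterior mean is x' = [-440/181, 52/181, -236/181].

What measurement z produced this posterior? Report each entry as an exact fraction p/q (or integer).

z = [2]

x̄ = F·x = [-2, -2, -2]
P̄ = F·P·Fᵀ + Q = [39 -4 -9; -4 58 11; -9 11 10]
S = H·P̄·Hᵀ + R = [362]
K = P̄·Hᵀ·S⁻¹ = [13/181; -69/181; -21/181]
x' − x̄ = [-78/181, 414/181, 126/181] = K·y
y = (KᵀK)⁻¹·Kᵀ·(x' − x̄) = [-6]
z = y + H·x̄ = [-6] + [8] = [2]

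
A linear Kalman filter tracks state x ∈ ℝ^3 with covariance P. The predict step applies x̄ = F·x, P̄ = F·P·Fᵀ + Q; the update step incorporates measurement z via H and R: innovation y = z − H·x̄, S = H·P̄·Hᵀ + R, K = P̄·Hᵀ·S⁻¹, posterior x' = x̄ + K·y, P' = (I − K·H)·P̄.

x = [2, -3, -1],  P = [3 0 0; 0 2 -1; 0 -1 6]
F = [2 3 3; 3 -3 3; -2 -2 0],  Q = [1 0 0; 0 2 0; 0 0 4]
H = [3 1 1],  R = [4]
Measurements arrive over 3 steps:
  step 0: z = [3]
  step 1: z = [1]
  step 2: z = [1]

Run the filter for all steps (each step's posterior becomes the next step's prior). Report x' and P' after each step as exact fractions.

step 0: x̄ = F·x = [-8, 12, 2]
step 0: P̄ = F·P·Fᵀ + Q = [67 54 -18; 54 119 0; -18 0 24]
step 0: y = z − H·x̄ = [13]
step 0: S = H·P̄·Hᵀ + R = [966]
step 0: K = P̄·Hᵀ·S⁻¹ = [79/322; 281/966; -5/161]
step 0: x' = x̄ + K·y = [-1549/322, 15245/966, 257/161]
step 0: P' = (I − K·H)·P̄ = [2851/322 -4811/322 -1713/161; -4811/322 35993/966 1405/161; -1713/161 1405/161 3714/161]
step 1: x̄ = F·x = [13689/322, -9175/161, -1514/69]
step 1: P̄ = F·P·Fᵀ + Q = [138293/322 -44922/161 -2256/23; -44922/161 87742/161 4184/23; -2256/23 4184/23 4756/69]
step 1: y = z − H·x̄ = [-45989/966]
step 1: S = H·P̄·Hᵀ + R = [2496563/966]
step 1: K = P̄·Hᵀ·S⁻¹ = [880353/2496563; -106416/2496563; -41944/2496563]
step 1: x' = x̄ + K·y = [64223394/2496563, -137206861/2496563, -52782802/2496563]
step 1: P' = (I − K·H)·P̄ = [269927698/2496563 -599606598/2496563 -206655084/2496563; -599606598/2496563 1348857370/2496563 449536760/2496563; -206655084/2496563 449536760/2496563 170260716/2496563]
step 2: x̄ = F·x = [-441522201/2496563, 445942359/2496563, 145966934/2496563]
step 2: P̄ = F·P·Fᵀ + Q = [13170791625/2496563 -13886449752/2496563 -4634079088/2496563; -13886449752/2496563 15087870754/2496563 5016287976/2496563; -4634079088/2496563 5016287976/2496563 1688273740/2496563]
step 2: y = z − H·x̄ = [735153873/2496563]
step 2: S = H·P̄·Hᵀ + R = [34232658283/2496563]
step 2: K = P̄·Hᵀ·S⁻¹ = [20991846035/34232658283; -21555190526/34232658283; -7197675548/34232658283]
step 2: x' = x̄ + K·y = [127278295344/34232658283, -232555480827/34232658283, -117987362414/34232658283]
step 2: P' = (I − K·H)·P̄ = [4091068023550/34232658283 -9167342601562/34232658283 -3021894084948/34232658283; -9167342601562/34232658283 20777238598662/34232658283 6638568443920/34232658283; -3021894084948/34232658283 6638568443920/34232658283 2398323108732/34232658283]

step 0: x' = [-1549/322, 15245/966, 257/161], P' = [2851/322 -4811/322 -1713/161; -4811/322 35993/966 1405/161; -1713/161 1405/161 3714/161]
step 1: x' = [64223394/2496563, -137206861/2496563, -52782802/2496563], P' = [269927698/2496563 -599606598/2496563 -206655084/2496563; -599606598/2496563 1348857370/2496563 449536760/2496563; -206655084/2496563 449536760/2496563 170260716/2496563]
step 2: x' = [127278295344/34232658283, -232555480827/34232658283, -117987362414/34232658283], P' = [4091068023550/34232658283 -9167342601562/34232658283 -3021894084948/34232658283; -9167342601562/34232658283 20777238598662/34232658283 6638568443920/34232658283; -3021894084948/34232658283 6638568443920/34232658283 2398323108732/34232658283]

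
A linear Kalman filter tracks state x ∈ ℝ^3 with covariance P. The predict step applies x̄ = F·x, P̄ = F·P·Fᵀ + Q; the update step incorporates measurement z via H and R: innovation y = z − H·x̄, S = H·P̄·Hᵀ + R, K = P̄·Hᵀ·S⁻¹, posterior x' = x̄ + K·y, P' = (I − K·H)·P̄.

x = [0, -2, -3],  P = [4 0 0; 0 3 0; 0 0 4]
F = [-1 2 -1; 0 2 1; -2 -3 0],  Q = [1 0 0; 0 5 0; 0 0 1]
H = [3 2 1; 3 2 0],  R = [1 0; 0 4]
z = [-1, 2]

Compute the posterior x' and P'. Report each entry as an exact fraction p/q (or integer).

x' = [10224/4459, -12429/4459, -28792/13377]
P' = [16136/4459 -23290/4459 -1228/4459; -23290/4459 37647/4459 -6122/4459; -1228/4459 -6122/4459 59576/13377]

x̄ = F·x = [-1, -7, 6]
P̄ = F·P·Fᵀ + Q = [21 8 -10; 8 21 -18; -10 -18 44]
y = z − H·x̄ = [10, 19]
S = H·P̄·Hᵀ + R = [282 303; 303 373]
K = P̄·Hᵀ·S⁻¹ = [600/4459 457/4459; -698/4459 1356/4459; 11792/13377 -3982/4459]
x' = x̄ + K·y = [10224/4459, -12429/4459, -28792/13377]
P' = (I − K·H)·P̄ = [16136/4459 -23290/4459 -1228/4459; -23290/4459 37647/4459 -6122/4459; -1228/4459 -6122/4459 59576/13377]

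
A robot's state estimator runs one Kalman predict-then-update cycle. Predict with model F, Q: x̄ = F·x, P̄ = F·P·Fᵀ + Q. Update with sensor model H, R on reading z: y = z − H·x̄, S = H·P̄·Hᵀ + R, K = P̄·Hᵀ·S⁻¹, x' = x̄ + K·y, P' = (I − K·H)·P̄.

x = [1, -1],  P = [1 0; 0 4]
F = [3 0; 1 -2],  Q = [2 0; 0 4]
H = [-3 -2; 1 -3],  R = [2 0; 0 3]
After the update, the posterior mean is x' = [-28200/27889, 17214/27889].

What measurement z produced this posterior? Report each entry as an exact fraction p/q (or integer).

z = [2, -3]

x̄ = F·x = [3, 3]
P̄ = F·P·Fᵀ + Q = [11 3; 3 21]
S = H·P̄·Hᵀ + R = [221 114; 114 185]
K = P̄·Hᵀ·S⁻¹ = [-7443/27889 4888/27889; -2595/27889 -7446/27889]
x' − x̄ = [-111867/27889, -66453/27889] = K·y
y = (KᵀK)⁻¹·Kᵀ·(x' − x̄) = [17, 3]
z = y + H·x̄ = [17, 3] + [-15, -6] = [2, -3]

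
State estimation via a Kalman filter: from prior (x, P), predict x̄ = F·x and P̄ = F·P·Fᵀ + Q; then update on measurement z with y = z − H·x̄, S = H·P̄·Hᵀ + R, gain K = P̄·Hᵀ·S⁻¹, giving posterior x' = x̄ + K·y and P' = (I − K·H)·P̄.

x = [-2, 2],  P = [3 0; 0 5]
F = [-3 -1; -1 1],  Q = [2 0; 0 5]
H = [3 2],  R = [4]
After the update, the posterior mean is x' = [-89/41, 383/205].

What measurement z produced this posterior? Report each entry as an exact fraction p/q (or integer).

z = [-3]

x̄ = F·x = [4, 4]
P̄ = F·P·Fᵀ + Q = [34 4; 4 13]
S = H·P̄·Hᵀ + R = [410]
K = P̄·Hᵀ·S⁻¹ = [11/41; 19/205]
x' − x̄ = [-253/41, -437/205] = K·y
y = (KᵀK)⁻¹·Kᵀ·(x' − x̄) = [-23]
z = y + H·x̄ = [-23] + [20] = [-3]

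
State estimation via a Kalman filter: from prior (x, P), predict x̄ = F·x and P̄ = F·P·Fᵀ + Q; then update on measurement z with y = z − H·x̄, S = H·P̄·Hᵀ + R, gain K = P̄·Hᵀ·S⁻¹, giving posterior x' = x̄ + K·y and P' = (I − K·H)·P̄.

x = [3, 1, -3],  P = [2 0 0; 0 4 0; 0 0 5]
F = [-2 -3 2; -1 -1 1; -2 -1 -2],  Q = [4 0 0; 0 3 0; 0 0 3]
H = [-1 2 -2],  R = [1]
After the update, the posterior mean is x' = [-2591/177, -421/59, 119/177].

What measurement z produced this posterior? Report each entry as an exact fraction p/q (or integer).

x̄ = F·x = [-15, -7, -1]
P̄ = F·P·Fᵀ + Q = [68 26 0; 26 14 -2; 0 -2 35]
S = H·P̄·Hᵀ + R = [177]
K = P̄·Hᵀ·S⁻¹ = [-16/177; 2/59; -74/177]
x' − x̄ = [64/177, -8/59, 296/177] = K·y
y = (KᵀK)⁻¹·Kᵀ·(x' − x̄) = [-4]
z = y + H·x̄ = [-4] + [3] = [-1]

z = [-1]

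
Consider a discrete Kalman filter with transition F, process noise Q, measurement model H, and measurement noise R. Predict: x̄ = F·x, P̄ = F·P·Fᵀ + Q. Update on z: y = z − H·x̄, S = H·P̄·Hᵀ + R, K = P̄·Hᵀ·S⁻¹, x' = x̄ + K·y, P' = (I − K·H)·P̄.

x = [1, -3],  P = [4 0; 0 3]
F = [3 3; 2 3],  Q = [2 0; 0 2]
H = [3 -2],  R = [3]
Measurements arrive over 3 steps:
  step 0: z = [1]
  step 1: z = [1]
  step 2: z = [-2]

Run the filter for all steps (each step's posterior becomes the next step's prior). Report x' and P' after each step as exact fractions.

step 0: x̄ = F·x = [-6, -7]
step 0: P̄ = F·P·Fᵀ + Q = [65 51; 51 45]
step 0: y = z − H·x̄ = [5]
step 0: S = H·P̄·Hᵀ + R = [156]
step 0: K = P̄·Hᵀ·S⁻¹ = [31/52; 21/52]
step 0: x' = x̄ + K·y = [-157/52, -259/52]
step 0: P' = (I − K·H)·P̄ = [497/52 699/52; 699/52 1017/52]
step 1: x̄ = F·x = [-24, -1091/52]
step 1: P̄ = F·P·Fᵀ + Q = [506 435; 435 19633/52]
step 1: y = z − H·x̄ = [807/26]
step 1: S = H·P̄·Hᵀ + R = [11014/13]
step 1: K = P̄·Hᵀ·S⁻¹ = [4212/5507; 14297/22028]
step 1: x' = x̄ + K·y = [-1434/5507, -36815/44056]
step 1: P' = (I − K·H)·P̄ = [57166/5507 79431/5507; 79431/5507 910281/44056]
step 2: x̄ = F·x = [-144861/44056, -133389/44056]
step 2: P̄ = F·P·Fᵀ + Q = [23834657/44056 20468217/44056; 20468217/44056 17735329/44056]
step 2: y = z − H·x̄ = [79693/44056]
step 2: S = H·P̄·Hᵀ + R = [39966793/44056]
step 2: K = P̄·Hᵀ·S⁻¹ = [30567537/39966793; 25933993/39966793]
step 2: x' = x̄ + K·y = [-76121547/39966793, -74095988/39966793]
step 2: P' = (I − K·H)·P̄ = [413575547/39966793 574512015/39966793; 574512015/39966793 822867033/39966793]

step 0: x' = [-157/52, -259/52], P' = [497/52 699/52; 699/52 1017/52]
step 1: x' = [-1434/5507, -36815/44056], P' = [57166/5507 79431/5507; 79431/5507 910281/44056]
step 2: x' = [-76121547/39966793, -74095988/39966793], P' = [413575547/39966793 574512015/39966793; 574512015/39966793 822867033/39966793]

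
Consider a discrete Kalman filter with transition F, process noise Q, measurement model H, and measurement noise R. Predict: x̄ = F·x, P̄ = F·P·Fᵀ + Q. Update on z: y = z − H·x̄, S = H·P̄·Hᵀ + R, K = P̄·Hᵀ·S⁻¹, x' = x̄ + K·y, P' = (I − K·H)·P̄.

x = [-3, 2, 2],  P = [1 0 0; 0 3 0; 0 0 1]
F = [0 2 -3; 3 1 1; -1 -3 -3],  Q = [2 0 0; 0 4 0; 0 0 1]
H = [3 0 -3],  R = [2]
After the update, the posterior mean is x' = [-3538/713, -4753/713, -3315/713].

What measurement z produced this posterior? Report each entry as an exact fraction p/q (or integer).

x̄ = F·x = [-2, -5, -9]
P̄ = F·P·Fᵀ + Q = [23 3 -9; 3 17 -15; -9 -15 38]
S = H·P̄·Hᵀ + R = [713]
K = P̄·Hᵀ·S⁻¹ = [96/713; 54/713; -141/713]
x' − x̄ = [-2112/713, -1188/713, 3102/713] = K·y
y = (KᵀK)⁻¹·Kᵀ·(x' − x̄) = [-22]
z = y + H·x̄ = [-22] + [21] = [-1]

z = [-1]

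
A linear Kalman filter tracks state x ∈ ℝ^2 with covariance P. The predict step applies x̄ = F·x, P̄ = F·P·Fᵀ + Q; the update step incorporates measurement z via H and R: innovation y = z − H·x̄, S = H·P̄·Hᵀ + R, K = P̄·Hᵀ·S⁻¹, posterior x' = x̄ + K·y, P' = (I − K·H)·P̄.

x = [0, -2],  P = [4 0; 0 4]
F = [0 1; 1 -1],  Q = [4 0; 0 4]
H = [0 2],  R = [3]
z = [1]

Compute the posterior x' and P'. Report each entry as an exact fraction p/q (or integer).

x̄ = F·x = [-2, 2]
P̄ = F·P·Fᵀ + Q = [8 -4; -4 12]
y = z − H·x̄ = [-3]
S = H·P̄·Hᵀ + R = [51]
K = P̄·Hᵀ·S⁻¹ = [-8/51; 8/17]
x' = x̄ + K·y = [-26/17, 10/17]
P' = (I − K·H)·P̄ = [344/51 -4/17; -4/17 12/17]

x' = [-26/17, 10/17]
P' = [344/51 -4/17; -4/17 12/17]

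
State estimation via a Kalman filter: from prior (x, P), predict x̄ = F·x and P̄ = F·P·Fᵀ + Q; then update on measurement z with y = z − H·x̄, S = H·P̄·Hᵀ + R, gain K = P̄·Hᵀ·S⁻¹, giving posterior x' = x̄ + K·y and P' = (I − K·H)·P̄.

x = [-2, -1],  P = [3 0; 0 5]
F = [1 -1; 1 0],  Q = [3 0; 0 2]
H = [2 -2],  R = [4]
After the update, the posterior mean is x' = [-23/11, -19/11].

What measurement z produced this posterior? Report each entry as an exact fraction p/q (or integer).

z = [-1]

x̄ = F·x = [-1, -2]
P̄ = F·P·Fᵀ + Q = [11 3; 3 5]
S = H·P̄·Hᵀ + R = [44]
K = P̄·Hᵀ·S⁻¹ = [4/11; -1/11]
x' − x̄ = [-12/11, 3/11] = K·y
y = (KᵀK)⁻¹·Kᵀ·(x' − x̄) = [-3]
z = y + H·x̄ = [-3] + [2] = [-1]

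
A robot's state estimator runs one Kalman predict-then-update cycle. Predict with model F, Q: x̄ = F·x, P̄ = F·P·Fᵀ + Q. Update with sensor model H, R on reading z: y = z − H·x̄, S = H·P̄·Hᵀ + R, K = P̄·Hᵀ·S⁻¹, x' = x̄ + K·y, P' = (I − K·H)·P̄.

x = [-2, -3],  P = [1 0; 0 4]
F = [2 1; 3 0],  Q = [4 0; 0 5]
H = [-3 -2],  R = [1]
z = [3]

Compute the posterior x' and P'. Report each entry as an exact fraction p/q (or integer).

x' = [-73/79, -14/79]
P' = [180/79 -262/79; -262/79 1202/237]

x̄ = F·x = [-7, -6]
P̄ = F·P·Fᵀ + Q = [12 6; 6 14]
y = z − H·x̄ = [-30]
S = H·P̄·Hᵀ + R = [237]
K = P̄·Hᵀ·S⁻¹ = [-16/79; -46/237]
x' = x̄ + K·y = [-73/79, -14/79]
P' = (I − K·H)·P̄ = [180/79 -262/79; -262/79 1202/237]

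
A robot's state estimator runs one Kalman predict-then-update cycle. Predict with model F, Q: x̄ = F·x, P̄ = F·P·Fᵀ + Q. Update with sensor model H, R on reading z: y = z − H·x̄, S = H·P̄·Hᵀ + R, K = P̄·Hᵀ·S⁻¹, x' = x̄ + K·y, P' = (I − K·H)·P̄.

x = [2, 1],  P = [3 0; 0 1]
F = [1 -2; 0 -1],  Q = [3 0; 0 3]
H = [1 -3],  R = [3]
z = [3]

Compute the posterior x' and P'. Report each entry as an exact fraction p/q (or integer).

x̄ = F·x = [0, -1]
P̄ = F·P·Fᵀ + Q = [10 2; 2 4]
y = z − H·x̄ = [0]
S = H·P̄·Hᵀ + R = [37]
K = P̄·Hᵀ·S⁻¹ = [4/37; -10/37]
x' = x̄ + K·y = [0, -1]
P' = (I − K·H)·P̄ = [354/37 114/37; 114/37 48/37]

x' = [0, -1]
P' = [354/37 114/37; 114/37 48/37]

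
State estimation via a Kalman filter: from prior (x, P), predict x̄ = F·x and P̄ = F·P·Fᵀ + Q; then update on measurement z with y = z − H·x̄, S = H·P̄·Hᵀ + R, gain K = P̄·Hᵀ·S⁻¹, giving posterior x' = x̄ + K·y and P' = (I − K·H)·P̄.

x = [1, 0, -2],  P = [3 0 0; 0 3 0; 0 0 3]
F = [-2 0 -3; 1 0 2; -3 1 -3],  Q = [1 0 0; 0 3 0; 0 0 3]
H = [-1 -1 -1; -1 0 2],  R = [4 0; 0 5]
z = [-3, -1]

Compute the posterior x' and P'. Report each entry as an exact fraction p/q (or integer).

x̄ = F·x = [4, -3, 3]
P̄ = F·P·Fᵀ + Q = [40 -24 45; -24 18 -27; 45 -27 60]
y = z − H·x̄ = [1, -3]
S = H·P̄·Hᵀ + R = [110 -95; -95 105]
K = P̄·Hᵀ·S⁻¹ = [-331/505 -59/505; 123/505 -33/505; -213/505 168/505]
x' = x̄ + K·y = [1866/505, -1293/505, 798/505]
P' = (I − K·H)·P̄ = [2959/505 -2967/505 1332/505; -2967/505 4041/505 -1566/505; 1332/505 -1566/505 1086/505]

x' = [1866/505, -1293/505, 798/505]
P' = [2959/505 -2967/505 1332/505; -2967/505 4041/505 -1566/505; 1332/505 -1566/505 1086/505]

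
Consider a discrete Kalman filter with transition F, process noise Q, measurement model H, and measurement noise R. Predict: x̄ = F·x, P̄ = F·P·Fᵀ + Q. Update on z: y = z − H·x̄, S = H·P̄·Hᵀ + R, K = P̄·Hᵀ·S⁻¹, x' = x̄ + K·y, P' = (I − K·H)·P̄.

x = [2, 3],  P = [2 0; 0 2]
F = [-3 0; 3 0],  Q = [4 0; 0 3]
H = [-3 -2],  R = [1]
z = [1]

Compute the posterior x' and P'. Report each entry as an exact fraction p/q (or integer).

x' = [-252/67, 342/67]
P' = [574/67 -846/67; -846/67 1263/67]

x̄ = F·x = [-6, 6]
P̄ = F·P·Fᵀ + Q = [22 -18; -18 21]
y = z − H·x̄ = [-5]
S = H·P̄·Hᵀ + R = [67]
K = P̄·Hᵀ·S⁻¹ = [-30/67; 12/67]
x' = x̄ + K·y = [-252/67, 342/67]
P' = (I − K·H)·P̄ = [574/67 -846/67; -846/67 1263/67]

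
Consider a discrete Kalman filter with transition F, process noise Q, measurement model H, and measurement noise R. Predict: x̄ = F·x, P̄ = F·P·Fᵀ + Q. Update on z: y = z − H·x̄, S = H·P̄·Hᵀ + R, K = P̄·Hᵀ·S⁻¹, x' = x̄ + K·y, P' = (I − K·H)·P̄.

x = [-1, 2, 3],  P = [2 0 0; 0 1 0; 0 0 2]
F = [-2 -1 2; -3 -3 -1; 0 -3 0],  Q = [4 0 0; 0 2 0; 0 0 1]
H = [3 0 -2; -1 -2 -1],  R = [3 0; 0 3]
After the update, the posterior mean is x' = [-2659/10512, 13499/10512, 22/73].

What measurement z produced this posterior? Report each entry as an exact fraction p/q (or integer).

x̄ = F·x = [6, -6, -6]
P̄ = F·P·Fᵀ + Q = [21 11 3; 11 31 9; 3 9 10]
S = H·P̄·Hᵀ + R = [196 -76; -76 244]
K = P̄·Hᵀ·S⁻¹ = [2603/10512 -1171/10512; -643/10512 -3733/10512; -35/292 -12/73]
x' − x̄ = [-65731/10512, 76571/10512, 460/73] = K·y
y = (KᵀK)⁻¹·Kᵀ·(x' − x̄) = [-32, -15]
z = y + H·x̄ = [-32, -15] + [30, 12] = [-2, -3]

z = [-2, -3]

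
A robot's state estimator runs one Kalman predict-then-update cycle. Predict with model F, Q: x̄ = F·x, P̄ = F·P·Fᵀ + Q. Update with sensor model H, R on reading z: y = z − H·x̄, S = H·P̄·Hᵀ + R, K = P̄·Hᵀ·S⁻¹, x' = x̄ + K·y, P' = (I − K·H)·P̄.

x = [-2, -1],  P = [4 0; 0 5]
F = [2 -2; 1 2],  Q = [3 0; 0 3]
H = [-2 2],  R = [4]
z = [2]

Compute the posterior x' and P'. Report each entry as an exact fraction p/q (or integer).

x' = [-335/91, -19/7]
P' = [948/91 69/7; 69/7 72/7]

x̄ = F·x = [-2, -4]
P̄ = F·P·Fᵀ + Q = [39 -12; -12 27]
y = z − H·x̄ = [6]
S = H·P̄·Hᵀ + R = [364]
K = P̄·Hᵀ·S⁻¹ = [-51/182; 3/14]
x' = x̄ + K·y = [-335/91, -19/7]
P' = (I − K·H)·P̄ = [948/91 69/7; 69/7 72/7]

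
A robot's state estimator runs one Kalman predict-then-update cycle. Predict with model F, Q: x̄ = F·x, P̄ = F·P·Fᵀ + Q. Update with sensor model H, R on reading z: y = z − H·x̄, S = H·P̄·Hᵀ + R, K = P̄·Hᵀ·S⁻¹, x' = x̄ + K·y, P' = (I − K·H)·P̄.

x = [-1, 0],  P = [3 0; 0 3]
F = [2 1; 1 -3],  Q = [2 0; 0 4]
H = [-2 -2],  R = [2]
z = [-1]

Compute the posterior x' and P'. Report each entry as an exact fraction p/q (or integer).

x' = [-12/13, 18/13]
P' = [165/13 -163/13; -163/13 1172/91]

x̄ = F·x = [-2, -1]
P̄ = F·P·Fᵀ + Q = [17 -3; -3 34]
y = z − H·x̄ = [-7]
S = H·P̄·Hᵀ + R = [182]
K = P̄·Hᵀ·S⁻¹ = [-2/13; -31/91]
x' = x̄ + K·y = [-12/13, 18/13]
P' = (I − K·H)·P̄ = [165/13 -163/13; -163/13 1172/91]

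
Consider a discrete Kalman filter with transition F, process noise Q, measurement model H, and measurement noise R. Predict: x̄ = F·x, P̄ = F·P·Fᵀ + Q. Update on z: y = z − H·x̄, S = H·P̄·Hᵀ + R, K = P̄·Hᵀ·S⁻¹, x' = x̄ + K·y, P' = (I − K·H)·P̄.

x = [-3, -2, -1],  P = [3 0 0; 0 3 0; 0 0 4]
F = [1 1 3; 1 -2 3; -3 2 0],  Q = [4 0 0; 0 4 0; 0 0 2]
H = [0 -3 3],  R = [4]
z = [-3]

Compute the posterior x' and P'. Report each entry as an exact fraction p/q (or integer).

x' = [-3688/623, 1490/623, 883/623]
P' = [22826/623 8247/623 8175/623; 8247/623 8273/623 8121/623; 8175/623 8121/623 8245/623]

x̄ = F·x = [-8, -2, 5]
P̄ = F·P·Fᵀ + Q = [46 33 -3; 33 55 -21; -3 -21 41]
y = z − H·x̄ = [-24]
S = H·P̄·Hᵀ + R = [1246]
K = P̄·Hᵀ·S⁻¹ = [-54/623; -114/623; 93/623]
x' = x̄ + K·y = [-3688/623, 1490/623, 883/623]
P' = (I − K·H)·P̄ = [22826/623 8247/623 8175/623; 8247/623 8273/623 8121/623; 8175/623 8121/623 8245/623]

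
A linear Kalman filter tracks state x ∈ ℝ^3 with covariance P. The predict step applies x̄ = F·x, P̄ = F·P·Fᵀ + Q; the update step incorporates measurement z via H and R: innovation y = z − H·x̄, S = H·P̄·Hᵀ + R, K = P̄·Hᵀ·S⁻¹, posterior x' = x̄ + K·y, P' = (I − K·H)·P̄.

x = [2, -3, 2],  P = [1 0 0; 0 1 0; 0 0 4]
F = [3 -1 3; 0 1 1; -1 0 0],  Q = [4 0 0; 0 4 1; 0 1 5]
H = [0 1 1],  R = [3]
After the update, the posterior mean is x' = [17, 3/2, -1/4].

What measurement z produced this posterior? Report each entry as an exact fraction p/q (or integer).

x̄ = F·x = [15, -1, -2]
P̄ = F·P·Fᵀ + Q = [50 11 -3; 11 9 1; -3 1 6]
S = H·P̄·Hᵀ + R = [20]
K = P̄·Hᵀ·S⁻¹ = [2/5; 1/2; 7/20]
x' − x̄ = [2, 5/2, 7/4] = K·y
y = (KᵀK)⁻¹·Kᵀ·(x' − x̄) = [5]
z = y + H·x̄ = [5] + [-3] = [2]

z = [2]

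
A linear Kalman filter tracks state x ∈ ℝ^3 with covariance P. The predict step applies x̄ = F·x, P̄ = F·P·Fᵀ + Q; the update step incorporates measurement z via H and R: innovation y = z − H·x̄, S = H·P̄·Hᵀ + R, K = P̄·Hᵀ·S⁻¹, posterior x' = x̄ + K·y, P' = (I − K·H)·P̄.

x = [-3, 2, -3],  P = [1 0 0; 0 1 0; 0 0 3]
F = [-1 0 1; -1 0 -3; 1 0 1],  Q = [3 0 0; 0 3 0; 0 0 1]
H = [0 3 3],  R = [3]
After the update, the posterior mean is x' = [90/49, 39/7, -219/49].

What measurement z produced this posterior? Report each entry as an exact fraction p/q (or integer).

z = [3]

x̄ = F·x = [0, 12, -6]
P̄ = F·P·Fᵀ + Q = [7 -8 2; -8 31 -10; 2 -10 5]
S = H·P̄·Hᵀ + R = [147]
K = P̄·Hᵀ·S⁻¹ = [-6/49; 3/7; -5/49]
x' − x̄ = [90/49, -45/7, 75/49] = K·y
y = (KᵀK)⁻¹·Kᵀ·(x' − x̄) = [-15]
z = y + H·x̄ = [-15] + [18] = [3]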